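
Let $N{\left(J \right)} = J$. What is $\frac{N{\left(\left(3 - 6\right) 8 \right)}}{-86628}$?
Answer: $\frac{2}{7219} \approx 0.00027705$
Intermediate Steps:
$\frac{N{\left(\left(3 - 6\right) 8 \right)}}{-86628} = \frac{\left(3 - 6\right) 8}{-86628} = \left(-3\right) 8 \left(- \frac{1}{86628}\right) = \left(-24\right) \left(- \frac{1}{86628}\right) = \frac{2}{7219}$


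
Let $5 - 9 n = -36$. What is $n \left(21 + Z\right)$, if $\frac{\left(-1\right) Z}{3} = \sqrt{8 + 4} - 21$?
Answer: $\frac{1148}{3} - \frac{82 \sqrt{3}}{3} \approx 335.32$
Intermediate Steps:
$n = \frac{41}{9}$ ($n = \frac{5}{9} - -4 = \frac{5}{9} + 4 = \frac{41}{9} \approx 4.5556$)
$Z = 63 - 6 \sqrt{3}$ ($Z = - 3 \left(\sqrt{8 + 4} - 21\right) = - 3 \left(\sqrt{12} - 21\right) = - 3 \left(2 \sqrt{3} - 21\right) = - 3 \left(-21 + 2 \sqrt{3}\right) = 63 - 6 \sqrt{3} \approx 52.608$)
$n \left(21 + Z\right) = \frac{41 \left(21 + \left(63 - 6 \sqrt{3}\right)\right)}{9} = \frac{41 \left(84 - 6 \sqrt{3}\right)}{9} = \frac{1148}{3} - \frac{82 \sqrt{3}}{3}$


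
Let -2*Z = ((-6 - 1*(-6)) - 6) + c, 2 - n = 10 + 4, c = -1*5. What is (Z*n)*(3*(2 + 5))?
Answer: -1386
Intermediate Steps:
c = -5
n = -12 (n = 2 - (10 + 4) = 2 - 1*14 = 2 - 14 = -12)
Z = 11/2 (Z = -(((-6 - 1*(-6)) - 6) - 5)/2 = -(((-6 + 6) - 6) - 5)/2 = -((0 - 6) - 5)/2 = -(-6 - 5)/2 = -1/2*(-11) = 11/2 ≈ 5.5000)
(Z*n)*(3*(2 + 5)) = ((11/2)*(-12))*(3*(2 + 5)) = -198*7 = -66*21 = -1386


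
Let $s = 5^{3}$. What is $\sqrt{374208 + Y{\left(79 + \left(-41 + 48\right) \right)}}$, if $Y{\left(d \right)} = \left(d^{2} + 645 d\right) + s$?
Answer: $\sqrt{437199} \approx 661.21$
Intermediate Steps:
$s = 125$
$Y{\left(d \right)} = 125 + d^{2} + 645 d$ ($Y{\left(d \right)} = \left(d^{2} + 645 d\right) + 125 = 125 + d^{2} + 645 d$)
$\sqrt{374208 + Y{\left(79 + \left(-41 + 48\right) \right)}} = \sqrt{374208 + \left(125 + \left(79 + \left(-41 + 48\right)\right)^{2} + 645 \left(79 + \left(-41 + 48\right)\right)\right)} = \sqrt{374208 + \left(125 + \left(79 + 7\right)^{2} + 645 \left(79 + 7\right)\right)} = \sqrt{374208 + \left(125 + 86^{2} + 645 \cdot 86\right)} = \sqrt{374208 + \left(125 + 7396 + 55470\right)} = \sqrt{374208 + 62991} = \sqrt{437199}$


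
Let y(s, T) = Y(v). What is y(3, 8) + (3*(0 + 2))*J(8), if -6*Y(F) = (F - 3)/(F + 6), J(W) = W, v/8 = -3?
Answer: 191/4 ≈ 47.750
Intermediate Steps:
v = -24 (v = 8*(-3) = -24)
Y(F) = -(-3 + F)/(6*(6 + F)) (Y(F) = -(F - 3)/(6*(F + 6)) = -(-3 + F)/(6*(6 + F)))
y(s, T) = -¼ (y(s, T) = (3 - 1*(-24))/(6*(6 - 24)) = (⅙)*(3 + 24)/(-18) = (⅙)*(-1/18)*27 = -¼)
y(3, 8) + (3*(0 + 2))*J(8) = -¼ + (3*(0 + 2))*8 = -¼ + (3*2)*8 = -¼ + 6*8 = -¼ + 48 = 191/4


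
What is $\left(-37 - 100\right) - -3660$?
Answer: $3523$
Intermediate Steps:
$\left(-37 - 100\right) - -3660 = \left(-37 - 100\right) + 3660 = -137 + 3660 = 3523$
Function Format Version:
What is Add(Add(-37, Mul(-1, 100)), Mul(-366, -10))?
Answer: 3523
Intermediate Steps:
Add(Add(-37, Mul(-1, 100)), Mul(-366, -10)) = Add(Add(-37, -100), 3660) = Add(-137, 3660) = 3523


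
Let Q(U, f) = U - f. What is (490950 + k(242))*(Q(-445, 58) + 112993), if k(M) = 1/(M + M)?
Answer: 13364925707245/242 ≈ 5.5227e+10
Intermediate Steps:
k(M) = 1/(2*M)
(490950 + k(242))*(Q(-445, 58) + 112993) = (490950 + (1/2)/242)*((-445 - 1*58) + 112993) = (490950 + (1/2)*(1/242))*((-445 - 58) + 112993) = (490950 + 1/484)*(-503 + 112993) = (237619801/484)*112490 = 13364925707245/242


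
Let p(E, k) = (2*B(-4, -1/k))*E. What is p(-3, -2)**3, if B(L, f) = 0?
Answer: 0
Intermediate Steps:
p(E, k) = 0 (p(E, k) = (2*0)*E = 0*E = 0)
p(-3, -2)**3 = 0**3 = 0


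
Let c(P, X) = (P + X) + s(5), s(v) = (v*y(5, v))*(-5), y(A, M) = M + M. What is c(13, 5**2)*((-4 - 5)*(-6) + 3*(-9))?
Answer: -5724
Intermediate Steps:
y(A, M) = 2*M
s(v) = -10*v**2 (s(v) = (v*(2*v))*(-5) = (2*v**2)*(-5) = -10*v**2)
c(P, X) = -250 + P + X (c(P, X) = (P + X) - 10*5**2 = (P + X) - 10*25 = (P + X) - 250 = -250 + P + X)
c(13, 5**2)*((-4 - 5)*(-6) + 3*(-9)) = (-250 + 13 + 5**2)*((-4 - 5)*(-6) + 3*(-9)) = (-250 + 13 + 25)*(-9*(-6) - 27) = -212*(54 - 27) = -212*27 = -5724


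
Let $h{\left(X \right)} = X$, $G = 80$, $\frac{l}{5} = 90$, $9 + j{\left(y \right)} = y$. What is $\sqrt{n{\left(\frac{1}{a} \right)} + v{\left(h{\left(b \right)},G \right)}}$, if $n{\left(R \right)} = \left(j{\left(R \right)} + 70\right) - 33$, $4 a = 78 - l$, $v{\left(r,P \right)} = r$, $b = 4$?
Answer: $\frac{5 \sqrt{11067}}{93} \approx 5.6559$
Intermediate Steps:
$j{\left(y \right)} = -9 + y$
$l = 450$ ($l = 5 \cdot 90 = 450$)
$a = -93$ ($a = \frac{78 - 450}{4} = \frac{1}{4} \left(-372\right) = -93$)
$n{\left(R \right)} = 28 + R$ ($n{\left(R \right)} = \left(\left(-9 + R\right) + 70\right) - 33 = \left(61 + R\right) - 33 = 28 + R$)
$\sqrt{n{\left(\frac{1}{a} \right)} + v{\left(h{\left(b \right)},G \right)}} = \sqrt{\left(28 + \frac{1}{-93}\right) + 4} = \sqrt{\left(28 - \frac{1}{93}\right) + 4} = \sqrt{\frac{2603}{93} + 4} = \sqrt{\frac{2975}{93}} = \frac{5 \sqrt{11067}}{93}$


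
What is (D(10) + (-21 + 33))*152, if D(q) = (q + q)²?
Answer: 62624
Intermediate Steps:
D(q) = 4*q² (D(q) = (2*q)² = 4*q²)
(D(10) + (-21 + 33))*152 = (4*10² + (-21 + 33))*152 = (4*100 + 12)*152 = (400 + 12)*152 = 412*152 = 62624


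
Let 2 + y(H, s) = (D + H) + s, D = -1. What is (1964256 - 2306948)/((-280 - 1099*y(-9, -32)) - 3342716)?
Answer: 85673/823660 ≈ 0.10401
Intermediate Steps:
y(H, s) = -3 + H + s (y(H, s) = -2 + ((-1 + H) + s) = -2 + (-1 + H + s) = -3 + H + s)
(1964256 - 2306948)/((-280 - 1099*y(-9, -32)) - 3342716) = (1964256 - 2306948)/((-280 - 1099*(-3 - 9 - 32)) - 3342716) = -342692/((-280 - 1099*(-44)) - 3342716) = -342692/((-280 + 48356) - 3342716) = -342692/(48076 - 3342716) = -342692/(-3294640) = -342692*(-1/3294640) = 85673/823660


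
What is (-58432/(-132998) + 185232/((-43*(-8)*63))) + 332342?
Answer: 19957210445504/60048597 ≈ 3.3235e+5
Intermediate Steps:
(-58432/(-132998) + 185232/((-43*(-8)*63))) + 332342 = (-58432*(-1/132998) + 185232/((344*63))) + 332342 = (29216/66499 + 185232/21672) + 332342 = (29216/66499 + 185232*(1/21672)) + 332342 = (29216/66499 + 7718/903) + 332342 = 539621330/60048597 + 332342 = 19957210445504/60048597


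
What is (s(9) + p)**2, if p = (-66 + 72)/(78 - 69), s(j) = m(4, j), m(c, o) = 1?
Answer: 25/9 ≈ 2.7778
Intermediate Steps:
s(j) = 1
p = 2/3 (p = 6/9 = 6*(1/9) = 2/3 ≈ 0.66667)
(s(9) + p)**2 = (1 + 2/3)**2 = (5/3)**2 = 25/9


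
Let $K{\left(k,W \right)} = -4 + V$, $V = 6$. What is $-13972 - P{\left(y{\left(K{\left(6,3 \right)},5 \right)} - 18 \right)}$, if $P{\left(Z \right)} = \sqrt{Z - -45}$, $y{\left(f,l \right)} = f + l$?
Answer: $-13972 - \sqrt{34} \approx -13978.0$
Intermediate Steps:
$K{\left(k,W \right)} = 2$ ($K{\left(k,W \right)} = -4 + 6 = 2$)
$P{\left(Z \right)} = \sqrt{45 + Z}$ ($P{\left(Z \right)} = \sqrt{Z + 45} = \sqrt{45 + Z}$)
$-13972 - P{\left(y{\left(K{\left(6,3 \right)},5 \right)} - 18 \right)} = -13972 - \sqrt{45 + \left(\left(2 + 5\right) - 18\right)} = -13972 - \sqrt{45 + \left(7 - 18\right)} = -13972 - \sqrt{45 - 11} = -13972 - \sqrt{34}$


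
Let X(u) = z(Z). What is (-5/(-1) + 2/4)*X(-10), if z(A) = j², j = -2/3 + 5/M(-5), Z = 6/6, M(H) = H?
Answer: 275/18 ≈ 15.278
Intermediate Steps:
Z = 1 (Z = 6*(⅙) = 1)
j = -5/3 (j = -2/3 + 5/(-5) = -2*⅓ + 5*(-⅕) = -⅔ - 1 = -5/3 ≈ -1.6667)
z(A) = 25/9 (z(A) = (-5/3)² = 25/9)
X(u) = 25/9
(-5/(-1) + 2/4)*X(-10) = (-5/(-1) + 2/4)*(25/9) = (-5*(-1) + 2*(¼))*(25/9) = (5 + ½)*(25/9) = (11/2)*(25/9) = 275/18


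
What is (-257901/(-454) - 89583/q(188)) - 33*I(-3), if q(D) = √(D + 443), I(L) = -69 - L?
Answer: 1246713/454 - 89583*√631/631 ≈ -820.18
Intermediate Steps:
q(D) = √(443 + D)
(-257901/(-454) - 89583/q(188)) - 33*I(-3) = (-257901/(-454) - 89583/√(443 + 188)) - 33*(-69 - 1*(-3)) = (-257901*(-1/454) - 89583*√631/631) - 33*(-69 + 3) = (257901/454 - 89583*√631/631) - 33*(-66) = (257901/454 - 89583*√631/631) + 2178 = 1246713/454 - 89583*√631/631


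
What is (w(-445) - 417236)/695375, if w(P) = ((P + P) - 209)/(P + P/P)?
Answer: -37050337/61749300 ≈ -0.60001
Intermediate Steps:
w(P) = (-209 + 2*P)/(1 + P) (w(P) = (2*P - 209)/(P + 1) = (-209 + 2*P)/(1 + P))
(w(-445) - 417236)/695375 = ((-209 + 2*(-445))/(1 - 445) - 417236)/695375 = ((-209 - 890)/(-444) - 417236)*(1/695375) = (-1/444*(-1099) - 417236)*(1/695375) = (1099/444 - 417236)*(1/695375) = -185251685/444*1/695375 = -37050337/61749300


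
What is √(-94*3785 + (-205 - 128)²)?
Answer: I*√244901 ≈ 494.87*I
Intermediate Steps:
√(-94*3785 + (-205 - 128)²) = √(-355790 + (-333)²) = √(-355790 + 110889) = √(-244901) = I*√244901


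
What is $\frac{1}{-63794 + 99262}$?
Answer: $\frac{1}{35468} \approx 2.8194 \cdot 10^{-5}$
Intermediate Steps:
$\frac{1}{-63794 + 99262} = \frac{1}{35468}$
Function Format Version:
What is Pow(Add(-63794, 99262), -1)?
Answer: Rational(1, 35468) ≈ 2.8194e-5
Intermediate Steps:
Pow(Add(-63794, 99262), -1) = Pow(35468, -1) = Rational(1, 35468)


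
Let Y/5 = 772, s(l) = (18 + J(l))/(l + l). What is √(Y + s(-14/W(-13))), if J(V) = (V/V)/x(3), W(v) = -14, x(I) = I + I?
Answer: √139287/6 ≈ 62.202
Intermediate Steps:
x(I) = 2*I
J(V) = ⅙ (J(V) = (V/V)/((2*3)) = 1/6 = 1*(⅙) = ⅙)
s(l) = 109/(12*l) (s(l) = (18 + ⅙)/(l + l) = 109/(6*((2*l))) = 109*(1/(2*l))/6 = 109/(12*l))
Y = 3860 (Y = 5*772 = 3860)
√(Y + s(-14/W(-13))) = √(3860 + 109/(12*((-14/(-14))))) = √(3860 + 109/(12*((-14*(-1/14))))) = √(3860 + (109/12)/1) = √(3860 + (109/12)*1) = √(3860 + 109/12) = √(46429/12) = √139287/6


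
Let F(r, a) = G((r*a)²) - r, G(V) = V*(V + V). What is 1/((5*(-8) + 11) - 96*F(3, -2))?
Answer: -1/248573 ≈ -4.0230e-6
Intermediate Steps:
G(V) = 2*V² (G(V) = V*(2*V) = 2*V²)
F(r, a) = -r + 2*a⁴*r⁴ (F(r, a) = 2*((r*a)²)² - r = 2*((a*r)²)² - r = 2*(a²*r²)² - r = 2*(a⁴*r⁴) - r = 2*a⁴*r⁴ - r = -r + 2*a⁴*r⁴)
1/((5*(-8) + 11) - 96*F(3, -2)) = 1/((5*(-8) + 11) - 96*(-1*3 + 2*(-2)⁴*3⁴)) = 1/((-40 + 11) - 96*(-3 + 2*16*81)) = 1/(-29 - 96*(-3 + 2592)) = 1/(-29 - 96*2589) = 1/(-29 - 248544) = 1/(-248573) = -1/248573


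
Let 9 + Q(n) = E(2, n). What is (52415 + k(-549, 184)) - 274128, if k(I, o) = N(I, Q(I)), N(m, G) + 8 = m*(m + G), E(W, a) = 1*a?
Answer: 386022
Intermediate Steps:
E(W, a) = a
Q(n) = -9 + n
N(m, G) = -8 + m*(G + m) (N(m, G) = -8 + m*(m + G) = -8 + m*(G + m))
k(I, o) = -8 + I**2 + I*(-9 + I) (k(I, o) = -8 + I**2 + (-9 + I)*I = -8 + I**2 + I*(-9 + I))
(52415 + k(-549, 184)) - 274128 = (52415 + (-8 + (-549)**2 - 549*(-9 - 549))) - 274128 = (52415 + (-8 + 301401 - 549*(-558))) - 274128 = (52415 + (-8 + 301401 + 306342)) - 274128 = (52415 + 607735) - 274128 = 660150 - 274128 = 386022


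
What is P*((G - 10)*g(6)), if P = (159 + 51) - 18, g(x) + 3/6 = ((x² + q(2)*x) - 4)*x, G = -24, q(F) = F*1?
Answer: -1720128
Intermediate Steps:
q(F) = F
g(x) = -½ + x*(-4 + x² + 2*x) (g(x) = -½ + ((x² + 2*x) - 4)*x = -½ + (-4 + x² + 2*x)*x = -½ + x*(-4 + x² + 2*x))
P = 192 (P = 210 - 18 = 192)
P*((G - 10)*g(6)) = 192*((-24 - 10)*(-½ + 6³ - 4*6 + 2*6²)) = 192*(-34*(-½ + 216 - 24 + 2*36)) = 192*(-34*(-½ + 216 - 24 + 72)) = 192*(-34*527/2) = 192*(-8959) = -1720128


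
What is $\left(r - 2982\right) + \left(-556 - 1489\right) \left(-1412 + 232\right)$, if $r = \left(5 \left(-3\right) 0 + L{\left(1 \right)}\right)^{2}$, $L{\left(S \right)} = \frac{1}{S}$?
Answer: $2410119$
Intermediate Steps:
$r = 1$ ($r = \left(5 \left(-3\right) 0 + 1^{-1}\right)^{2} = \left(\left(-15\right) 0 + 1\right)^{2} = \left(0 + 1\right)^{2} = 1^{2} = 1$)
$\left(r - 2982\right) + \left(-556 - 1489\right) \left(-1412 + 232\right) = \left(1 - 2982\right) + \left(-556 - 1489\right) \left(-1412 + 232\right) = -2981 - -2413100 = -2981 + 2413100 = 2410119$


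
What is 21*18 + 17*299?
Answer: 5461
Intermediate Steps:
21*18 + 17*299 = 378 + 5083 = 5461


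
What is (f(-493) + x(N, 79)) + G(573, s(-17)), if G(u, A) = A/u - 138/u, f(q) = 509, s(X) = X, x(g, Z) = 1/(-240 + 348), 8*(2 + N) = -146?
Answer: 10494263/20628 ≈ 508.74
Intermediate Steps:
N = -81/4 (N = -2 + (⅛)*(-146) = -2 - 73/4 = -81/4 ≈ -20.250)
x(g, Z) = 1/108
G(u, A) = -138/u + A/u
(f(-493) + x(N, 79)) + G(573, s(-17)) = (509 + 1/108) + (-138 - 17)/573 = 54973/108 + (1/573)*(-155) = 54973/108 - 155/573 = 10494263/20628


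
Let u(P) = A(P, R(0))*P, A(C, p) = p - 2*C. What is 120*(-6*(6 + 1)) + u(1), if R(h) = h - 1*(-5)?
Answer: -5037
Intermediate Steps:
R(h) = 5 + h (R(h) = h + 5 = 5 + h)
u(P) = P*(5 - 2*P) (u(P) = ((5 + 0) - 2*P)*P = (5 - 2*P)*P = P*(5 - 2*P))
120*(-6*(6 + 1)) + u(1) = 120*(-6*(6 + 1)) + 1*(5 - 2*1) = 120*(-6*7) + 1*(5 - 2) = 120*(-42) + 1*3 = -5040 + 3 = -5037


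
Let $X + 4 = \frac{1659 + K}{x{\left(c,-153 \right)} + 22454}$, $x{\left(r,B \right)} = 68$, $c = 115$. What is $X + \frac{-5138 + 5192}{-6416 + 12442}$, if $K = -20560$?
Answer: $- \frac{327775763}{67858786} \approx -4.8303$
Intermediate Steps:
$X = - \frac{108989}{22522}$ ($X = -4 + \frac{1659 - 20560}{68 + 22454} = -4 - \frac{18901}{22522} = - \frac{108989}{22522} \approx -4.8392$)
$X + \frac{-5138 + 5192}{-6416 + 12442} = - \frac{108989}{22522} + \frac{-5138 + 5192}{-6416 + 12442} = - \frac{108989}{22522} + \frac{54}{6026} = - \frac{108989}{22522} + 54 \cdot \frac{1}{6026} = - \frac{108989}{22522} + \frac{27}{3013} = - \frac{327775763}{67858786}$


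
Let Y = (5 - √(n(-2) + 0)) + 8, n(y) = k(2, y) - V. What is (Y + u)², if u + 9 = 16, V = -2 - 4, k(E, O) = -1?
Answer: (20 - √5)² ≈ 315.56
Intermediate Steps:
V = -6
n(y) = 5 (n(y) = -1 - 1*(-6) = -1 + 6 = 5)
u = 7 (u = -9 + 16 = 7)
Y = 13 - √5 (Y = (5 - √(5 + 0)) + 8 = (5 - √5) + 8 = 13 - √5 ≈ 10.764)
(Y + u)² = ((13 - √5) + 7)² = (20 - √5)²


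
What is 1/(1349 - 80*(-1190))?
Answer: 1/96549 ≈ 1.0357e-5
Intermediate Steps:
1/(1349 - 80*(-1190)) = 1/(1349 + 95200) = 1/96549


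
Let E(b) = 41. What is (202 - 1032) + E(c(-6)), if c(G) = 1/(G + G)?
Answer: -789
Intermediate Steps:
c(G) = 1/(2*G)
(202 - 1032) + E(c(-6)) = (202 - 1032) + 41 = -830 + 41 = -789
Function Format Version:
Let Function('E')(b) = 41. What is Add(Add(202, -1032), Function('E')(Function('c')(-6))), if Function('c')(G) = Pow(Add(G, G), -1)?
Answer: -789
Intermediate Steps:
Function('c')(G) = Mul(Rational(1, 2), Pow(G, -1)) (Function('c')(G) = Pow(Mul(2, G), -1) = Mul(Rational(1, 2), Pow(G, -1)))
Add(Add(202, -1032), Function('E')(Function('c')(-6))) = Add(Add(202, -1032), 41) = Add(-830, 41) = -789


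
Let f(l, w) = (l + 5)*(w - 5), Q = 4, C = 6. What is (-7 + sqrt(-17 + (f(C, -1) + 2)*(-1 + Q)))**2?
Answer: (7 - I*sqrt(209))**2 ≈ -160.0 - 202.4*I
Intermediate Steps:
f(l, w) = (-5 + w)*(5 + l) (f(l, w) = (5 + l)*(-5 + w) = (-5 + w)*(5 + l))
(-7 + sqrt(-17 + (f(C, -1) + 2)*(-1 + Q)))**2 = (-7 + sqrt(-17 + ((-25 - 5*6 + 5*(-1) + 6*(-1)) + 2)*(-1 + 4)))**2 = (-7 + sqrt(-17 + ((-25 - 30 - 5 - 6) + 2)*3))**2 = (-7 + sqrt(-17 + (-66 + 2)*3))**2 = (-7 + sqrt(-17 - 64*3))**2 = (-7 + sqrt(-17 - 192))**2 = (-7 + sqrt(-209))**2 = (-7 + I*sqrt(209))**2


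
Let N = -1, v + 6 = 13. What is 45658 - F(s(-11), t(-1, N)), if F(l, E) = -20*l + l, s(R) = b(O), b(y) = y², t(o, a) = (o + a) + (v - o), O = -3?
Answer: 45829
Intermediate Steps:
v = 7 (v = -6 + 13 = 7)
t(o, a) = 7 + a (t(o, a) = (o + a) + (7 - o) = (a + o) + (7 - o) = 7 + a)
s(R) = 9 (s(R) = (-3)² = 9)
F(l, E) = -19*l
45658 - F(s(-11), t(-1, N)) = 45658 - (-19)*9 = 45658 - 1*(-171) = 45658 + 171 = 45829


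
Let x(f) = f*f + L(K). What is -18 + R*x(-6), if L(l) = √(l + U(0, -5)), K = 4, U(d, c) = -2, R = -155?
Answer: -5598 - 155*√2 ≈ -5817.2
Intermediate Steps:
L(l) = √(-2 + l) (L(l) = √(l - 2) = √(-2 + l))
x(f) = √2 + f² (x(f) = f*f + √(-2 + 4) = f² + √2 = √2 + f²)
-18 + R*x(-6) = -18 - 155*(√2 + (-6)²) = -18 - 155*(√2 + 36) = -18 - 155*(36 + √2) = -18 + (-5580 - 155*√2) = -5598 - 155*√2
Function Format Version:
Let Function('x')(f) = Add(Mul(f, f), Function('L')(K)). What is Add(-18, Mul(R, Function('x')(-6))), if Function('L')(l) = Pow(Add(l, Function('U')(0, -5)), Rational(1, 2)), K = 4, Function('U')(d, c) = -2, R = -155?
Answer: Add(-5598, Mul(-155, Pow(2, Rational(1, 2)))) ≈ -5817.2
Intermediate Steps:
Function('L')(l) = Pow(Add(-2, l), Rational(1, 2)) (Function('L')(l) = Pow(Add(l, -2), Rational(1, 2)) = Pow(Add(-2, l), Rational(1, 2)))
Function('x')(f) = Add(Pow(2, Rational(1, 2)), Pow(f, 2)) (Function('x')(f) = Add(Mul(f, f), Pow(Add(-2, 4), Rational(1, 2))) = Add(Pow(f, 2), Pow(2, Rational(1, 2))) = Add(Pow(2, Rational(1, 2)), Pow(f, 2)))
Add(-18, Mul(R, Function('x')(-6))) = Add(-18, Mul(-155, Add(Pow(2, Rational(1, 2)), Pow(-6, 2)))) = Add(-18, Mul(-155, Add(Pow(2, Rational(1, 2)), 36))) = Add(-18, Mul(-155, Add(36, Pow(2, Rational(1, 2))))) = Add(-18, Add(-5580, Mul(-155, Pow(2, Rational(1, 2))))) = Add(-5598, Mul(-155, Pow(2, Rational(1, 2))))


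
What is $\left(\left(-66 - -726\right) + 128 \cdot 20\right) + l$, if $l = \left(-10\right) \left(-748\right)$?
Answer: $10700$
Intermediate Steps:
$l = 7480$
$\left(\left(-66 - -726\right) + 128 \cdot 20\right) + l = \left(\left(-66 - -726\right) + 128 \cdot 20\right) + 7480 = \left(\left(-66 + 726\right) + 2560\right) + 7480 = \left(660 + 2560\right) + 7480 = 3220 + 7480 = 10700$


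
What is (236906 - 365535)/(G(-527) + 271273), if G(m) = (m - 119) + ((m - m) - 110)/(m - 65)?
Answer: -38074184/80105647 ≈ -0.47530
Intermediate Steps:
G(m) = -119 + m - 110/(-65 + m) (G(m) = (-119 + m) + (0 - 110)/(-65 + m) = (-119 + m) - 110/(-65 + m) = -119 + m - 110/(-65 + m))
(236906 - 365535)/(G(-527) + 271273) = (236906 - 365535)/((7625 + (-527)**2 - 184*(-527))/(-65 - 527) + 271273) = -128629/((7625 + 277729 + 96968)/(-592) + 271273) = -128629/(-1/592*382322 + 271273) = -128629/(-191161/296 + 271273) = -128629/80105647/296 = -128629*296/80105647 = -38074184/80105647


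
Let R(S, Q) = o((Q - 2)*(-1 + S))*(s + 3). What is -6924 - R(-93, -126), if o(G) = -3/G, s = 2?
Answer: -83309553/12032 ≈ -6924.0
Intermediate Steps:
R(S, Q) = -15/((-1 + S)*(-2 + Q)) (R(S, Q) = (-3*1/((-1 + S)*(Q - 2)))*(2 + 3) = -3*1/((-1 + S)*(-2 + Q))*5 = -3/((-1 + S)*(-2 + Q))*5 = -15/((-1 + S)*(-2 + Q)))
-6924 - R(-93, -126) = -6924 - (-15)/(2 - 1*(-126) - 2*(-93) - 126*(-93)) = -6924 - (-15)/(2 + 126 + 186 + 11718) = -6924 - (-15)/12032 = -6924 - 1*(-15/12032) = -6924 + 15/12032 = -83309553/12032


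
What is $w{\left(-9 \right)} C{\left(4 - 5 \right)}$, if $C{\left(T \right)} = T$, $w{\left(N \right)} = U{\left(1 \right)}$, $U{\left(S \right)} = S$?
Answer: $-1$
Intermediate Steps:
$w{\left(N \right)} = 1$
$w{\left(-9 \right)} C{\left(4 - 5 \right)} = 1 \left(4 - 5\right) = 1 \left(-1\right) = -1$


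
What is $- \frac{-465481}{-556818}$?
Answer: $- \frac{465481}{556818} \approx -0.83597$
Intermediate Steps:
$- \frac{-465481}{-556818} = - \frac{\left(-465481\right) \left(-1\right)}{556818} = \left(-1\right) \frac{465481}{556818} = - \frac{465481}{556818}$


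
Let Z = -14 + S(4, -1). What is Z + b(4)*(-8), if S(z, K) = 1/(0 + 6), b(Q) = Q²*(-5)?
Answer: 3757/6 ≈ 626.17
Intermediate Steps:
b(Q) = -5*Q²
S(z, K) = ⅙ (S(z, K) = 1/6 = ⅙)
Z = -83/6 (Z = -14 + ⅙ = -83/6 ≈ -13.833)
Z + b(4)*(-8) = -83/6 - 5*4²*(-8) = -83/6 - 5*16*(-8) = -83/6 - 80*(-8) = -83/6 + 640 = 3757/6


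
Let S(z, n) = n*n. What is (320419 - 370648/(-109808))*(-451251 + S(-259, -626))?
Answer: -261138228046875/13726 ≈ -1.9025e+10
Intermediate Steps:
S(z, n) = n²
(320419 - 370648/(-109808))*(-451251 + S(-259, -626)) = (320419 - 370648/(-109808))*(-451251 + (-626)²) = (320419 - 370648*(-1/109808))*(-451251 + 391876) = (320419 + 46331/13726)*(-59375) = (4398117525/13726)*(-59375) = -261138228046875/13726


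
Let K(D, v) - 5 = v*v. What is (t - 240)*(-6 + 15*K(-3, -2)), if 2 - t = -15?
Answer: -28767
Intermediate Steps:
t = 17 (t = 2 - 1*(-15) = 2 + 15 = 17)
K(D, v) = 5 + v**2 (K(D, v) = 5 + v*v = 5 + v**2)
(t - 240)*(-6 + 15*K(-3, -2)) = (17 - 240)*(-6 + 15*(5 + (-2)**2)) = -223*(-6 + 15*(5 + 4)) = -223*(-6 + 15*9) = -223*(-6 + 135) = -223*129 = -28767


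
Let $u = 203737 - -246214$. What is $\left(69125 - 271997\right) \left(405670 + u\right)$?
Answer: $-173581543512$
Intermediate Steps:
$u = 449951$ ($u = 203737 + 246214 = 449951$)
$\left(69125 - 271997\right) \left(405670 + u\right) = \left(69125 - 271997\right) \left(405670 + 449951\right) = \left(-202872\right) 855621 = -173581543512$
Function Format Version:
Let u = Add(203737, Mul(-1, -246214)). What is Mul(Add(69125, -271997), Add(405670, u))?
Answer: -173581543512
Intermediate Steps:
u = 449951 (u = Add(203737, 246214) = 449951)
Mul(Add(69125, -271997), Add(405670, u)) = Mul(Add(69125, -271997), Add(405670, 449951)) = Mul(-202872, 855621) = -173581543512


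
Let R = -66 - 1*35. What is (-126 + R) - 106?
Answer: -333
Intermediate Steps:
R = -101 (R = -66 - 35 = -101)
(-126 + R) - 106 = (-126 - 101) - 106 = -227 - 106 = -333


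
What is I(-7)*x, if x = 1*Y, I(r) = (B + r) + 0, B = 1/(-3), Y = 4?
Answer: -88/3 ≈ -29.333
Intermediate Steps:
B = -⅓ ≈ -0.33333
I(r) = -⅓ + r (I(r) = (-⅓ + r) + 0 = -⅓ + r)
x = 4 (x = 1*4 = 4)
I(-7)*x = (-⅓ - 7)*4 = -22/3*4 = -88/3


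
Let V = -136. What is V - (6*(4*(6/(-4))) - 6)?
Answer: -94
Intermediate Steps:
V - (6*(4*(6/(-4))) - 6) = -136 - (6*(4*(6/(-4))) - 6) = -136 - (6*(4*(6*(-¼))) - 6) = -136 - (6*(4*(-3/2)) - 6) = -136 - (6*(-6) - 6) = -136 - (-36 - 6) = -136 - 1*(-42) = -136 + 42 = -94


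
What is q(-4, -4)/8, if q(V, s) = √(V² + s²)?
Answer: √2/2 ≈ 0.70711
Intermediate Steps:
q(-4, -4)/8 = √((-4)² + (-4)²)/8 = √(16 + 16)/8 = √32/8 = (4*√2)/8 = √2/2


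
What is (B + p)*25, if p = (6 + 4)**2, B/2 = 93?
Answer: 7150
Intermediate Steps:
B = 186 (B = 2*93 = 186)
p = 100 (p = 10**2 = 100)
(B + p)*25 = (186 + 100)*25 = 286*25 = 7150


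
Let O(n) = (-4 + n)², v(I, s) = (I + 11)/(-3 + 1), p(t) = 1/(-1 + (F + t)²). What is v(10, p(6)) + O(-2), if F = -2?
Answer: 51/2 ≈ 25.500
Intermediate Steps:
p(t) = 1/(-1 + (-2 + t)²)
v(I, s) = -11/2 - I/2 (v(I, s) = (11 + I)/(-2) = (11 + I)*(-½) = -11/2 - I/2)
v(10, p(6)) + O(-2) = (-11/2 - ½*10) + (-4 - 2)² = (-11/2 - 5) + (-6)² = -21/2 + 36 = 51/2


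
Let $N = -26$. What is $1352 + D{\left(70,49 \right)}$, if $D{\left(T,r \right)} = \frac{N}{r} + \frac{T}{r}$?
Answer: $\frac{66292}{49} \approx 1352.9$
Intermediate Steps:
$D{\left(T,r \right)} = - \frac{26}{r} + \frac{T}{r}$
$1352 + D{\left(70,49 \right)} = 1352 + \frac{-26 + 70}{49} = 1352 + \frac{1}{49} \cdot 44 = 1352 + \frac{44}{49} = \frac{66292}{49}$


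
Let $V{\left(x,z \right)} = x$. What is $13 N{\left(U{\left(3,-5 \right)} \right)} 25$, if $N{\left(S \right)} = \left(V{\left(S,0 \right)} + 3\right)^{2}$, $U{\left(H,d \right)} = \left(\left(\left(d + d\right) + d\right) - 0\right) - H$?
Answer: $73125$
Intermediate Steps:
$U{\left(H,d \right)} = - H + 3 d$ ($U{\left(H,d \right)} = \left(\left(2 d + d\right) + 0\right) - H = \left(3 d + 0\right) - H = 3 d - H = - H + 3 d$)
$N{\left(S \right)} = \left(3 + S\right)^{2}$ ($N{\left(S \right)} = \left(S + 3\right)^{2} = \left(3 + S\right)^{2}$)
$13 N{\left(U{\left(3,-5 \right)} \right)} 25 = 13 \left(3 + \left(\left(-1\right) 3 + 3 \left(-5\right)\right)\right)^{2} \cdot 25 = 13 \left(3 - 18\right)^{2} \cdot 25 = 13 \left(-15\right)^{2} \cdot 25 = 13 \cdot 225 \cdot 25 = 2925 \cdot 25 = 73125$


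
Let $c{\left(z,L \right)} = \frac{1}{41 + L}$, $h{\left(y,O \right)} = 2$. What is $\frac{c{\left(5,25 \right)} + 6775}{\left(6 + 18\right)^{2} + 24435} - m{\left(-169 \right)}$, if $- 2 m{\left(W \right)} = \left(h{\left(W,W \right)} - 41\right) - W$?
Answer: $\frac{107744341}{1650726} \approx 65.271$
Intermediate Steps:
$m{\left(W \right)} = \frac{39}{2} + \frac{W}{2}$ ($m{\left(W \right)} = - \frac{\left(2 - 41\right) - W}{2} = - \frac{-39 - W}{2} = \frac{39}{2} + \frac{W}{2}$)
$\frac{c{\left(5,25 \right)} + 6775}{\left(6 + 18\right)^{2} + 24435} - m{\left(-169 \right)} = \frac{\frac{1}{41 + 25} + 6775}{\left(6 + 18\right)^{2} + 24435} - \left(\frac{39}{2} + \frac{1}{2} \left(-169\right)\right) = \frac{\frac{1}{66} + 6775}{24^{2} + 24435} - \left(\frac{39}{2} - \frac{169}{2}\right) = \frac{\frac{1}{66} + 6775}{576 + 24435} - -65 = \frac{447151}{66 \cdot 25011} + 65 = \frac{447151}{66} \cdot \frac{1}{25011} + 65 = \frac{447151}{1650726} + 65 = \frac{107744341}{1650726}$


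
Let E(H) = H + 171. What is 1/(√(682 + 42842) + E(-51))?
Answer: -10/2427 + √1209/4854 ≈ 0.0030430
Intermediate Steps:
E(H) = 171 + H
1/(√(682 + 42842) + E(-51)) = 1/(√(682 + 42842) + (171 - 51)) = 1/(√43524 + 120) = 1/(6*√1209 + 120) = 1/(120 + 6*√1209)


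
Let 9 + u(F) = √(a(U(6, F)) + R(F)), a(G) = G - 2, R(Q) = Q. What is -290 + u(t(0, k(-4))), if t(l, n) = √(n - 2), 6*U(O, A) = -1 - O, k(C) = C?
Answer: -299 + √(-114 + 36*I*√6)/6 ≈ -298.35 + 1.8934*I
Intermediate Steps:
U(O, A) = -⅙ - O/6 (U(O, A) = (-1 - O)/6 = -⅙ - O/6)
a(G) = -2 + G
t(l, n) = √(-2 + n)
u(F) = -9 + √(-19/6 + F) (u(F) = -9 + √((-2 + (-⅙ - ⅙*6)) + F) = -9 + √((-2 + (-⅙ - 1)) + F) = -9 + √((-2 - 7/6) + F) = -9 + √(-19/6 + F))
-290 + u(t(0, k(-4))) = -290 + (-9 + √(-114 + 36*√(-2 - 4))/6) = -290 + (-9 + √(-114 + 36*√(-6))/6) = -290 + (-9 + √(-114 + 36*(I*√6))/6) = -290 + (-9 + √(-114 + 36*I*√6)/6) = -299 + √(-114 + 36*I*√6)/6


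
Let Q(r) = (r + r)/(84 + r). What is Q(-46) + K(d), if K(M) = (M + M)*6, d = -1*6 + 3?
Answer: -730/19 ≈ -38.421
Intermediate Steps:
d = -3 (d = -6 + 3 = -3)
K(M) = 12*M (K(M) = (2*M)*6 = 12*M)
Q(r) = 2*r/(84 + r) (Q(r) = (2*r)/(84 + r) = 2*r/(84 + r))
Q(-46) + K(d) = 2*(-46)/(84 - 46) + 12*(-3) = 2*(-46)/38 - 36 = 2*(-46)*(1/38) - 36 = -46/19 - 36 = -730/19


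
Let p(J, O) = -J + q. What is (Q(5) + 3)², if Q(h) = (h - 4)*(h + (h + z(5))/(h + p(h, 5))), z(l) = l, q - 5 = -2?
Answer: 1156/9 ≈ 128.44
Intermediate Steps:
q = 3 (q = 5 - 2 = 3)
p(J, O) = 3 - J (p(J, O) = -J + 3 = 3 - J)
Q(h) = (-4 + h)*(5/3 + 4*h/3) (Q(h) = (h - 4)*(h + (h + 5)/(h + (3 - h))) = (-4 + h)*(h + (5 + h)/3) = (-4 + h)*(h + (5 + h)*(⅓)) = (-4 + h)*(h + (5/3 + h/3)) = (-4 + h)*(5/3 + 4*h/3))
(Q(5) + 3)² = ((-20/3 - 11/3*5 + (4/3)*5²) + 3)² = ((-20/3 - 55/3 + (4/3)*25) + 3)² = ((-20/3 - 55/3 + 100/3) + 3)² = (25/3 + 3)² = (34/3)² = 1156/9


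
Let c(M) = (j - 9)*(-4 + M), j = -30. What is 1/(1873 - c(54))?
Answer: 1/3823 ≈ 0.00026157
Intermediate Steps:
c(M) = 156 - 39*M (c(M) = (-30 - 9)*(-4 + M) = -39*(-4 + M) = 156 - 39*M)
1/(1873 - c(54)) = 1/(1873 - (156 - 39*54)) = 1/(1873 - (156 - 2106)) = 1/(1873 - 1*(-1950)) = 1/(1873 + 1950) = 1/3823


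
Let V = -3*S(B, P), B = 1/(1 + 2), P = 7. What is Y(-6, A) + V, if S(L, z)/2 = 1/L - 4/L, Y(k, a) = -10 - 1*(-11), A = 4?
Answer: 55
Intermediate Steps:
Y(k, a) = 1 (Y(k, a) = -10 + 11 = 1)
B = ⅓ (B = 1/3 = ⅓ ≈ 0.33333)
S(L, z) = -6/L (S(L, z) = 2*(1/L - 4/L) = 2*(-3/L) = -6/L)
V = 54 (V = -(-18)/⅓ = -(-18)*3 = -3*(-18) = 54)
Y(-6, A) + V = 1 + 54 = 55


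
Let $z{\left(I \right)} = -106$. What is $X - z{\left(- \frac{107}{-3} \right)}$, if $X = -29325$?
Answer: $-29219$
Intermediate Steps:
$X - z{\left(- \frac{107}{-3} \right)} = -29325 - -106 = -29325 + 106 = -29219$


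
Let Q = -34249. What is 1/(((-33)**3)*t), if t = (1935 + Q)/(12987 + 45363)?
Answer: 9725/193544703 ≈ 5.0247e-5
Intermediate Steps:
t = -16157/29175 (t = (1935 - 34249)/(12987 + 45363) = -32314/58350 = -32314*1/58350 = -16157/29175 ≈ -0.55380)
1/(((-33)**3)*t) = 1/(((-33)**3)*(-16157/29175)) = -29175/16157/(-35937) = -1/35937*(-29175/16157) = 9725/193544703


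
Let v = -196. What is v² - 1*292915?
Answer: -254499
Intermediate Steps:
v² - 1*292915 = (-196)² - 1*292915 = 38416 - 292915 = -254499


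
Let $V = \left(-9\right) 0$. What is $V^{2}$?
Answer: $0$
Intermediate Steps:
$V = 0$
$V^{2} = 0^{2} = 0$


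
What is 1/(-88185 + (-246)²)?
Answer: -1/27669 ≈ -3.6142e-5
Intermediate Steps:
1/(-88185 + (-246)²) = 1/(-88185 + 60516) = 1/(-27669) = -1/27669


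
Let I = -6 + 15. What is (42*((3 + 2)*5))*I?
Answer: 9450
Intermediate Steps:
I = 9
(42*((3 + 2)*5))*I = (42*((3 + 2)*5))*9 = (42*(5*5))*9 = (42*25)*9 = 1050*9 = 9450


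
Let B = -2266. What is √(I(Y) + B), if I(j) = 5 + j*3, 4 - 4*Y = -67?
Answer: I*√8831/2 ≈ 46.987*I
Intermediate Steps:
Y = 71/4 (Y = 1 - ¼*(-67) = 1 + 67/4 = 71/4 ≈ 17.750)
I(j) = 5 + 3*j
√(I(Y) + B) = √((5 + 3*(71/4)) - 2266) = √((5 + 213/4) - 2266) = √(233/4 - 2266) = √(-8831/4) = I*√8831/2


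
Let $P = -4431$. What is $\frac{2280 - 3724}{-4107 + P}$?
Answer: $\frac{722}{4269} \approx 0.16913$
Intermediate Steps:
$\frac{2280 - 3724}{-4107 + P} = \frac{2280 - 3724}{-4107 - 4431} = - \frac{1444}{-8538} = \left(-1444\right) \left(- \frac{1}{8538}\right) = \frac{722}{4269}$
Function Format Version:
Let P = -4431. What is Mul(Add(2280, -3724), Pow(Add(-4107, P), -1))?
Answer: Rational(722, 4269) ≈ 0.16913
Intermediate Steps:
Mul(Add(2280, -3724), Pow(Add(-4107, P), -1)) = Mul(Add(2280, -3724), Pow(Add(-4107, -4431), -1)) = Mul(-1444, Pow(-8538, -1)) = Mul(-1444, Rational(-1, 8538)) = Rational(722, 4269)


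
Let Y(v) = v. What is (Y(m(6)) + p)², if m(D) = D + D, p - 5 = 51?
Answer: 4624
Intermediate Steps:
p = 56 (p = 5 + 51 = 56)
m(D) = 2*D
(Y(m(6)) + p)² = (2*6 + 56)² = (12 + 56)² = 68² = 4624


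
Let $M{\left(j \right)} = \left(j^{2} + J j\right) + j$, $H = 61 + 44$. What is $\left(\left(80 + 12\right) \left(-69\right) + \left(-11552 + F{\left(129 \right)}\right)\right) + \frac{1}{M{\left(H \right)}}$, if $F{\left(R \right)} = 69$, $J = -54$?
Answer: $- \frac{97357259}{5460} \approx -17831.0$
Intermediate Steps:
$H = 105$
$M{\left(j \right)} = j^{2} - 53 j$ ($M{\left(j \right)} = \left(j^{2} - 54 j\right) + j = j^{2} - 53 j$)
$\left(\left(80 + 12\right) \left(-69\right) + \left(-11552 + F{\left(129 \right)}\right)\right) + \frac{1}{M{\left(H \right)}} = \left(\left(80 + 12\right) \left(-69\right) + \left(-11552 + 69\right)\right) + \frac{1}{105 \left(-53 + 105\right)} = \left(92 \left(-69\right) - 11483\right) + \frac{1}{105 \cdot 52} = \left(-6348 - 11483\right) + \frac{1}{5460} = -17831 + \frac{1}{5460} = - \frac{97357259}{5460}$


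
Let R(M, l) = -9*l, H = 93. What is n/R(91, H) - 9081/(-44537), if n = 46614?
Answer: -689482307/12425823 ≈ -55.488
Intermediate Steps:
n/R(91, H) - 9081/(-44537) = 46614/((-9*93)) - 9081/(-44537) = 46614/(-837) - 9081*(-1/44537) = 46614*(-1/837) + 9081/44537 = -15538/279 + 9081/44537 = -689482307/12425823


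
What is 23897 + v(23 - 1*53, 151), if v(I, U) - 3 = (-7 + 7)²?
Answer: 23900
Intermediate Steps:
v(I, U) = 3 (v(I, U) = 3 + (-7 + 7)² = 3 + 0² = 3 + 0 = 3)
23897 + v(23 - 1*53, 151) = 23897 + 3 = 23900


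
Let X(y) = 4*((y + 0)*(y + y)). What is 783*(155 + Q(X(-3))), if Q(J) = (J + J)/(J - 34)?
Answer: 2362311/19 ≈ 1.2433e+5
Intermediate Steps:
X(y) = 8*y**2 (X(y) = 4*(y*(2*y)) = 4*(2*y**2) = 8*y**2)
Q(J) = 2*J/(-34 + J) (Q(J) = (2*J)/(-34 + J) = 2*J/(-34 + J))
783*(155 + Q(X(-3))) = 783*(155 + 2*(8*(-3)**2)/(-34 + 8*(-3)**2)) = 783*(155 + 2*(8*9)/(-34 + 8*9)) = 783*(155 + 2*72/(-34 + 72)) = 783*(155 + 2*72/38) = 783*(155 + 2*72*(1/38)) = 783*(155 + 72/19) = 783*(3017/19) = 2362311/19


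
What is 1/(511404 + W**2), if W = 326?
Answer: 1/617680 ≈ 1.6190e-6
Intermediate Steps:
1/(511404 + W**2) = 1/(511404 + 326**2) = 1/(511404 + 106276) = 1/617680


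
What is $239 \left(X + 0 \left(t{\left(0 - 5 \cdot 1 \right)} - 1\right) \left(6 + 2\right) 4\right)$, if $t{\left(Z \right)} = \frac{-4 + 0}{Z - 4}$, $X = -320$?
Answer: $-76480$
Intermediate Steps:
$t{\left(Z \right)} = - \frac{4}{-4 + Z}$
$239 \left(X + 0 \left(t{\left(0 - 5 \cdot 1 \right)} - 1\right) \left(6 + 2\right) 4\right) = 239 \left(-320 + 0 \left(- \frac{4}{-4 + \left(0 - 5 \cdot 1\right)} - 1\right) \left(6 + 2\right) 4\right) = 239 \left(-320 + 0 \left(- \frac{4}{-4 + \left(0 - 5\right)} - 1\right) 8 \cdot 4\right) = 239 \left(-320 + 0 \left(- \frac{4}{-4 - 5} - 1\right) 8 \cdot 4\right) = 239 \left(-320 + 0 \left(- \frac{4}{-9} - 1\right) 8 \cdot 4\right) = 239 \left(-320 + 0 \left(\left(-4\right) \left(- \frac{1}{9}\right) - 1\right) 8 \cdot 4\right) = 239 \left(-320 + 0 \left(\frac{4}{9} - 1\right) 8 \cdot 4\right) = 239 \left(-320 + 0 \left(\left(- \frac{5}{9}\right) 8\right) 4\right) = 239 \left(-320 + 0 \left(- \frac{40}{9}\right) 4\right) = 239 \left(-320 + 0 \cdot 4\right) = 239 \left(-320 + 0\right) = 239 \left(-320\right) = -76480$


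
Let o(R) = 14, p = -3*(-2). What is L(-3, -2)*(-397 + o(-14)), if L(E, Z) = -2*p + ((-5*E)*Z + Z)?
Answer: 16852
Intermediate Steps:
p = 6
L(E, Z) = -12 + Z - 5*E*Z (L(E, Z) = -2*6 + ((-5*E)*Z + Z) = -12 + (-5*E*Z + Z) = -12 + (Z - 5*E*Z) = -12 + Z - 5*E*Z)
L(-3, -2)*(-397 + o(-14)) = (-12 - 2 - 5*(-3)*(-2))*(-397 + 14) = (-12 - 2 - 30)*(-383) = -44*(-383) = 16852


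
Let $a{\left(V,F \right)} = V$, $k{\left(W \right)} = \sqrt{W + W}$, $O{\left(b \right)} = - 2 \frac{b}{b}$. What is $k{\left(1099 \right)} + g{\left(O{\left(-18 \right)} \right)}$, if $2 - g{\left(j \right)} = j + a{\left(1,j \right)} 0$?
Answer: $4 + \sqrt{2198} \approx 50.883$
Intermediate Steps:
$O{\left(b \right)} = -2$ ($O{\left(b \right)} = \left(-2\right) 1 = -2$)
$k{\left(W \right)} = \sqrt{2} \sqrt{W}$ ($k{\left(W \right)} = \sqrt{2 W} = \sqrt{2} \sqrt{W}$)
$g{\left(j \right)} = 2 - j$ ($g{\left(j \right)} = 2 - \left(j + 1 \cdot 0\right) = 2 - \left(j + 0\right) = 2 - j$)
$k{\left(1099 \right)} + g{\left(O{\left(-18 \right)} \right)} = \sqrt{2} \sqrt{1099} + \left(2 - -2\right) = \sqrt{2198} + \left(2 + 2\right) = \sqrt{2198} + 4 = 4 + \sqrt{2198}$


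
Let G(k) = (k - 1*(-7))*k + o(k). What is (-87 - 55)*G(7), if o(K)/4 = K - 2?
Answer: -16756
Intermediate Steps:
o(K) = -8 + 4*K (o(K) = 4*(K - 2) = 4*(-2 + K) = -8 + 4*K)
G(k) = -8 + 4*k + k*(7 + k) (G(k) = (k - 1*(-7))*k + (-8 + 4*k) = (k + 7)*k + (-8 + 4*k) = (7 + k)*k + (-8 + 4*k) = k*(7 + k) + (-8 + 4*k) = -8 + 4*k + k*(7 + k))
(-87 - 55)*G(7) = (-87 - 55)*(-8 + 7² + 11*7) = -142*(-8 + 49 + 77) = -142*118 = -16756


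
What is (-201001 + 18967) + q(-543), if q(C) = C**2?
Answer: 112815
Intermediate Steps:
(-201001 + 18967) + q(-543) = (-201001 + 18967) + (-543)**2 = -182034 + 294849 = 112815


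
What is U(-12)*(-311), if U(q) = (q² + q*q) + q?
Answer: -85836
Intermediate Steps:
U(q) = q + 2*q² (U(q) = (q² + q²) + q = 2*q² + q = q + 2*q²)
U(-12)*(-311) = -12*(1 + 2*(-12))*(-311) = -12*(1 - 24)*(-311) = -12*(-23)*(-311) = 276*(-311) = -85836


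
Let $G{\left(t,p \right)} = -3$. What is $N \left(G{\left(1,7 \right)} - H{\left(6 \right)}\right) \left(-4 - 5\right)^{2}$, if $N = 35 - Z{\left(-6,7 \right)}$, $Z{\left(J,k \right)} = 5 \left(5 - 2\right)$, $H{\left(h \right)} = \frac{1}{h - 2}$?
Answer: $-5265$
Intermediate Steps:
$H{\left(h \right)} = \frac{1}{-2 + h}$
$Z{\left(J,k \right)} = 15$ ($Z{\left(J,k \right)} = 5 \cdot 3 = 15$)
$N = 20$ ($N = 35 - 15 = 20$)
$N \left(G{\left(1,7 \right)} - H{\left(6 \right)}\right) \left(-4 - 5\right)^{2} = 20 \left(-3 - \frac{1}{-2 + 6}\right) \left(-4 - 5\right)^{2} = 20 \left(-3 - \frac{1}{4}\right) \left(-9\right)^{2} = 20 \left(-3 - \frac{1}{4}\right) 81 = 20 \left(- \frac{13}{4}\right) 81 = \left(-65\right) 81 = -5265$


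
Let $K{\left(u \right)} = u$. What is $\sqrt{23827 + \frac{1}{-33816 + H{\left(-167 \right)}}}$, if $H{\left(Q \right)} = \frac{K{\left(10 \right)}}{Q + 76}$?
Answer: $\frac{\sqrt{225631349630100006}}{3077266} \approx 154.36$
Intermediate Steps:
$H{\left(Q \right)} = \frac{10}{76 + Q}$ ($H{\left(Q \right)} = \frac{10}{Q + 76} = \frac{10}{76 + Q}$)
$\sqrt{23827 + \frac{1}{-33816 + H{\left(-167 \right)}}} = \sqrt{23827 + \frac{1}{-33816 + \frac{10}{76 - 167}}} = \sqrt{23827 + \frac{1}{-33816 + \frac{10}{-91}}} = \sqrt{23827 + \frac{1}{-33816 + 10 \left(- \frac{1}{91}\right)}} = \sqrt{23827 + \frac{1}{-33816 - \frac{10}{91}}} = \sqrt{23827 + \frac{1}{- \frac{3077266}{91}}} = \sqrt{23827 - \frac{91}{3077266}} = \sqrt{\frac{73322016891}{3077266}} = \frac{\sqrt{225631349630100006}}{3077266}$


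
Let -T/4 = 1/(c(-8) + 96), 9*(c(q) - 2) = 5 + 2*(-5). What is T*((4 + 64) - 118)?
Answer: 1800/877 ≈ 2.0525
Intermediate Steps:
c(q) = 13/9 (c(q) = 2 + (5 + 2*(-5))/9 = 2 + (5 - 10)/9 = 2 + (⅑)*(-5) = 2 - 5/9 = 13/9)
T = -36/877 (T = -4/(13/9 + 96) = -4/877/9 = -4*9/877 = -36/877 ≈ -0.041049)
T*((4 + 64) - 118) = -36*((4 + 64) - 118)/877 = -36*(68 - 118)/877 = -36/877*(-50) = 1800/877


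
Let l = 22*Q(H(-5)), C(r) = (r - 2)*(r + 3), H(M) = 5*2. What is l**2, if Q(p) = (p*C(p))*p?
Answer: 52349440000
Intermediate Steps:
H(M) = 10
C(r) = (-2 + r)*(3 + r)
Q(p) = p**2*(-6 + p + p**2) (Q(p) = (p*(-6 + p + p**2))*p = p**2*(-6 + p + p**2))
l = 228800 (l = 22*(10**2*(-6 + 10 + 10**2)) = 22*(100*(-6 + 10 + 100)) = 22*(100*104) = 22*10400 = 228800)
l**2 = 228800**2 = 52349440000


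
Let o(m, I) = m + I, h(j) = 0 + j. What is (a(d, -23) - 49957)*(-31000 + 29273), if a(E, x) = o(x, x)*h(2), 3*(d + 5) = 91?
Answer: 86434623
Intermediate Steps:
d = 76/3 (d = -5 + (⅓)*91 = -5 + 91/3 = 76/3 ≈ 25.333)
h(j) = j
o(m, I) = I + m
a(E, x) = 4*x (a(E, x) = (x + x)*2 = (2*x)*2 = 4*x)
(a(d, -23) - 49957)*(-31000 + 29273) = (4*(-23) - 49957)*(-31000 + 29273) = (-92 - 49957)*(-1727) = -50049*(-1727) = 86434623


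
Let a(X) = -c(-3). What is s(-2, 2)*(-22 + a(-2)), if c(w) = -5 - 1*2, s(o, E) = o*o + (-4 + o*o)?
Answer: -60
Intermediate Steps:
s(o, E) = -4 + 2*o² (s(o, E) = o² + (-4 + o²) = -4 + 2*o²)
c(w) = -7 (c(w) = -5 - 2 = -7)
a(X) = 7 (a(X) = -1*(-7) = 7)
s(-2, 2)*(-22 + a(-2)) = (-4 + 2*(-2)²)*(-22 + 7) = (-4 + 2*4)*(-15) = (-4 + 8)*(-15) = 4*(-15) = -60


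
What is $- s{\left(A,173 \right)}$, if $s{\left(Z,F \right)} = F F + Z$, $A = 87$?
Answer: $-30016$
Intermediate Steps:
$s{\left(Z,F \right)} = Z + F^{2}$ ($s{\left(Z,F \right)} = F^{2} + Z = Z + F^{2}$)
$- s{\left(A,173 \right)} = - (87 + 173^{2}) = - (87 + 29929) = \left(-1\right) 30016 = -30016$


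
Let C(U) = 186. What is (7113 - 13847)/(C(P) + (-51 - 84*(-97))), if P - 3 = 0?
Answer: -6734/8283 ≈ -0.81299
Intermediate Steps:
P = 3 (P = 3 + 0 = 3)
(7113 - 13847)/(C(P) + (-51 - 84*(-97))) = (7113 - 13847)/(186 + (-51 - 84*(-97))) = -6734/(186 + (-51 + 8148)) = -6734/(186 + 8097) = -6734/8283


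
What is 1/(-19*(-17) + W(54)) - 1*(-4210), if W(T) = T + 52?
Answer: 1806091/429 ≈ 4210.0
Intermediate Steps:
W(T) = 52 + T
1/(-19*(-17) + W(54)) - 1*(-4210) = 1/(-19*(-17) + (52 + 54)) - 1*(-4210) = 1/(323 + 106) + 4210 = 1/429 + 4210 = 1806091/429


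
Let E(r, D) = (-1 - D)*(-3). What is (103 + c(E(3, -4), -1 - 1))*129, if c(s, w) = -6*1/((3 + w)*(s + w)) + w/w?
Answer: 148350/11 ≈ 13486.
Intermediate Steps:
E(r, D) = 3 + 3*D
c(s, w) = 1 - 6/((3 + w)*(s + w)) (c(s, w) = -6*1/((3 + w)*(s + w)) + 1 = -6/((3 + w)*(s + w)) + 1 = 1 - 6/((3 + w)*(s + w)))
(103 + c(E(3, -4), -1 - 1))*129 = (103 + (-6 + (-1 - 1)² + 3*(3 + 3*(-4)) + 3*(-1 - 1) + (3 + 3*(-4))*(-1 - 1))/((-1 - 1)² + 3*(3 + 3*(-4)) + 3*(-1 - 1) + (3 + 3*(-4))*(-1 - 1)))*129 = (103 + (-6 + (-2)² + 3*(3 - 12) + 3*(-2) + (3 - 12)*(-2))/((-2)² + 3*(3 - 12) + 3*(-2) + (3 - 12)*(-2)))*129 = (103 + (-6 + 4 + 3*(-9) - 6 - 9*(-2))/(4 + 3*(-9) - 6 - 9*(-2)))*129 = (103 + (-6 + 4 - 27 - 6 + 18)/(4 - 27 - 6 + 18))*129 = (103 - 17/(-11))*129 = (103 - 1/11*(-17))*129 = (103 + 17/11)*129 = (1150/11)*129 = 148350/11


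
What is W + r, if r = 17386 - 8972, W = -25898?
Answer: -17484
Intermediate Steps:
r = 8414
W + r = -25898 + 8414 = -17484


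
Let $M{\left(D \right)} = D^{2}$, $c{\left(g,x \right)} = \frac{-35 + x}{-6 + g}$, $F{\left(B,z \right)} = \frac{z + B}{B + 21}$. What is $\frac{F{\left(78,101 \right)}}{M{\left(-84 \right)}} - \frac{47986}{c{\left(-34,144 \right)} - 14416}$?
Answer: $\frac{1340916533431}{402884553456} \approx 3.3283$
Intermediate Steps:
$F{\left(B,z \right)} = \frac{B + z}{21 + B}$
$c{\left(g,x \right)} = \frac{-35 + x}{-6 + g}$
$\frac{F{\left(78,101 \right)}}{M{\left(-84 \right)}} - \frac{47986}{c{\left(-34,144 \right)} - 14416} = \frac{\frac{1}{21 + 78} \left(78 + 101\right)}{\left(-84\right)^{2}} - \frac{47986}{\frac{-35 + 144}{-6 - 34} - 14416} = \frac{\frac{1}{99} \cdot 179}{7056} - \frac{47986}{\frac{1}{-40} \cdot 109 - 14416} = \frac{1}{99} \cdot 179 \cdot \frac{1}{7056} - \frac{47986}{\left(- \frac{1}{40}\right) 109 - 14416} = \frac{179}{99} \cdot \frac{1}{7056} - \frac{47986}{- \frac{109}{40} - 14416} = \frac{179}{698544} - \frac{47986}{- \frac{576749}{40}} = \frac{179}{698544} - - \frac{1919440}{576749} = \frac{179}{698544} + \frac{1919440}{576749} = \frac{1340916533431}{402884553456}$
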